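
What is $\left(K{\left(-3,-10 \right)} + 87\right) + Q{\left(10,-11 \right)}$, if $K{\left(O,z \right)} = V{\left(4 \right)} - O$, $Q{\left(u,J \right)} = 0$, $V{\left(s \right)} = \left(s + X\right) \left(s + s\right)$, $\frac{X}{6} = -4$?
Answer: $-70$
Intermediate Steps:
$X = -24$ ($X = 6 \left(-4\right) = -24$)
$V{\left(s \right)} = 2 s \left(-24 + s\right)$ ($V{\left(s \right)} = \left(s - 24\right) \left(s + s\right) = \left(-24 + s\right) 2 s = 2 s \left(-24 + s\right)$)
$K{\left(O,z \right)} = -160 - O$ ($K{\left(O,z \right)} = 2 \cdot 4 \left(-24 + 4\right) - O = 2 \cdot 4 \left(-20\right) - O = -160 - O$)
$\left(K{\left(-3,-10 \right)} + 87\right) + Q{\left(10,-11 \right)} = \left(\left(-160 - -3\right) + 87\right) + 0 = \left(\left(-160 + 3\right) + 87\right) + 0 = \left(-157 + 87\right) + 0 = -70 + 0 = -70$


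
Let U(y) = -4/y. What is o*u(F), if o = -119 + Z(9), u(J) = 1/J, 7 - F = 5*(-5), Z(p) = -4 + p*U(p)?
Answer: -127/32 ≈ -3.9688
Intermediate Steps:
Z(p) = -8 (Z(p) = -4 + p*(-4/p) = -4 - 4 = -8)
F = 32 (F = 7 - 5*(-5) = 7 - 1*(-25) = 7 + 25 = 32)
o = -127 (o = -119 - 8 = -127)
o*u(F) = -127/32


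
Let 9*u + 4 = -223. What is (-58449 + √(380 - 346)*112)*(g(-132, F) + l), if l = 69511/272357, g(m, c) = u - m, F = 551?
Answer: -5111573050508/817071 + 29384395712*√34/2451213 ≈ -6.1861e+6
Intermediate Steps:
u = -227/9 (u = -4/9 + (⅑)*(-223) = -4/9 - 223/9 = -227/9 ≈ -25.222)
g(m, c) = -227/9 - m
l = 69511/272357 (l = 69511*(1/272357) = 69511/272357 ≈ 0.25522)
(-58449 + √(380 - 346)*112)*(g(-132, F) + l) = (-58449 + √(380 - 346)*112)*((-227/9 - 1*(-132)) + 69511/272357) = (-58449 + √34*112)*((-227/9 + 132) + 69511/272357) = (-58449 + 112*√34)*(961/9 + 69511/272357) = (-58449 + 112*√34)*(262360676/2451213) = -5111573050508/817071 + 29384395712*√34/2451213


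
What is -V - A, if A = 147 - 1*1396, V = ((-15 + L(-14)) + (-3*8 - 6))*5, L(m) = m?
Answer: 1544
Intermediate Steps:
V = -295 (V = ((-15 - 14) + (-3*8 - 6))*5 = (-29 + (-24 - 6))*5 = (-29 - 30)*5 = -59*5 = -295)
A = -1249 (A = 147 - 1396 = -1249)
-V - A = -1*(-295) - 1*(-1249) = 295 + 1249 = 1544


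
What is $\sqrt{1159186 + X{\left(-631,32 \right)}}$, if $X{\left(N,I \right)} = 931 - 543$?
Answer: $\sqrt{1159574} \approx 1076.8$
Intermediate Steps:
$X{\left(N,I \right)} = 388$ ($X{\left(N,I \right)} = 931 - 543 = 388$)
$\sqrt{1159186 + X{\left(-631,32 \right)}} = \sqrt{1159186 + 388} = \sqrt{1159574}$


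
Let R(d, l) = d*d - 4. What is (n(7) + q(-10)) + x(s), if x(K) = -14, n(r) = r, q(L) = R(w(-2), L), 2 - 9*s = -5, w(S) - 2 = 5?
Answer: 38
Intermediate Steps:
w(S) = 7 (w(S) = 2 + 5 = 7)
R(d, l) = -4 + d**2 (R(d, l) = d**2 - 4 = -4 + d**2)
s = 7/9 (s = 2/9 - 1/9*(-5) = 2/9 + 5/9 = 7/9 ≈ 0.77778)
q(L) = 45 (q(L) = -4 + 7**2 = -4 + 49 = 45)
(n(7) + q(-10)) + x(s) = (7 + 45) - 14 = 52 - 14 = 38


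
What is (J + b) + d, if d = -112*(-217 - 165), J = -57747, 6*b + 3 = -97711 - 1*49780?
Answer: -118636/3 ≈ -39545.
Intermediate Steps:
b = -73747/3 (b = -½ + (-97711 - 1*49780)/6 = -½ + (-97711 - 49780)/6 = -½ + (⅙)*(-147491) = -½ - 147491/6 = -73747/3 ≈ -24582.)
d = 42784 (d = -112*(-382) = 42784)
(J + b) + d = (-57747 - 73747/3) + 42784 = -246988/3 + 42784 = -118636/3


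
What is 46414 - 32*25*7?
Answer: 40814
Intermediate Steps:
46414 - 32*25*7 = 46414 - 800*7 = 46414 - 1*5600 = 46414 - 5600 = 40814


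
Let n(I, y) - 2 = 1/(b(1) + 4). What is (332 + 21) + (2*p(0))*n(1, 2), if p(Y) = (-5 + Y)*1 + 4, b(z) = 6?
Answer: 1744/5 ≈ 348.80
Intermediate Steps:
n(I, y) = 21/10 (n(I, y) = 2 + 1/(6 + 4) = 2 + 1/10 = 2 + ⅒ = 21/10)
p(Y) = -1 + Y (p(Y) = (-5 + Y) + 4 = -1 + Y)
(332 + 21) + (2*p(0))*n(1, 2) = (332 + 21) + (2*(-1 + 0))*(21/10) = 353 + (2*(-1))*(21/10) = 353 - 2*21/10 = 353 - 21/5 = 1744/5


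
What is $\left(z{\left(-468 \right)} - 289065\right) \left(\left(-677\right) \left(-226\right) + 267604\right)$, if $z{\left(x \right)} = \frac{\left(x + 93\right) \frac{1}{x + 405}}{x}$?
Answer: $- \frac{22128011130605}{182} \approx -1.2158 \cdot 10^{11}$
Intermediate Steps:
$z{\left(x \right)} = \frac{93 + x}{x \left(405 + x\right)}$ ($z{\left(x \right)} = \frac{\left(93 + x\right) \frac{1}{405 + x}}{x} = \frac{\frac{1}{405 + x} \left(93 + x\right)}{x} = \frac{93 + x}{x \left(405 + x\right)}$)
$\left(z{\left(-468 \right)} - 289065\right) \left(\left(-677\right) \left(-226\right) + 267604\right) = \left(\frac{93 - 468}{\left(-468\right) \left(405 - 468\right)} - 289065\right) \left(\left(-677\right) \left(-226\right) + 267604\right) = \left(\left(- \frac{1}{468}\right) \frac{1}{-63} \left(-375\right) - 289065\right) \left(153002 + 267604\right) = \left(\left(- \frac{1}{468}\right) \left(- \frac{1}{63}\right) \left(-375\right) - 289065\right) 420606 = \left(- \frac{125}{9828} - 289065\right) 420606 = \left(- \frac{2840930945}{9828}\right) 420606 = - \frac{22128011130605}{182}$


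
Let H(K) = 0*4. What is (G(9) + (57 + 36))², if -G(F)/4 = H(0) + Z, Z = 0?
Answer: 8649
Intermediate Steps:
H(K) = 0
G(F) = 0 (G(F) = -4*(0 + 0) = -4*0 = 0)
(G(9) + (57 + 36))² = (0 + (57 + 36))² = (0 + 93)² = 93² = 8649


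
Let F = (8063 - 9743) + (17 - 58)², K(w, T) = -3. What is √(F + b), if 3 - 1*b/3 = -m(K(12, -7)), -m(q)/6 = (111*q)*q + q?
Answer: 17*I*√62 ≈ 133.86*I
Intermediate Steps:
m(q) = -666*q² - 6*q (m(q) = -6*((111*q)*q + q) = -6*(111*q² + q) = -6*(q + 111*q²) = -666*q² - 6*q)
F = 1 (F = -1680 + (-41)² = -1680 + 1681 = 1)
b = -17919 (b = 9 - (-3)*(-6*(-3)*(1 + 111*(-3))) = 9 - (-3)*(-6*(-3)*(1 - 333)) = 9 - (-3)*(-6*(-3)*(-332)) = 9 - (-3)*(-5976) = 9 - 3*5976 = 9 - 17928 = -17919)
√(F + b) = √(1 - 17919) = √(-17918) = 17*I*√62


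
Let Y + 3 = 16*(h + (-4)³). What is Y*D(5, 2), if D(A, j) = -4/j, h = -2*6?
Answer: 2438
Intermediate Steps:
h = -12
Y = -1219 (Y = -3 + 16*(-12 + (-4)³) = -3 + 16*(-12 - 64) = -3 + 16*(-76) = -3 - 1216 = -1219)
Y*D(5, 2) = -(-4876)/2 = -1219*(-2) = 2438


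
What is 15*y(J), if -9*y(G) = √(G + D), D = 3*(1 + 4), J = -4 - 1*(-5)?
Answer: -20/3 ≈ -6.6667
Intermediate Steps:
J = 1 (J = -4 + 5 = 1)
D = 15 (D = 3*5 = 15)
y(G) = -√(15 + G)/9 (y(G) = -√(G + 15)/9 = -√(15 + G)/9)
15*y(J) = 15*(-√(15 + 1)/9) = 15*(-√16/9) = 15*(-⅑*4) = 15*(-4/9) = -20/3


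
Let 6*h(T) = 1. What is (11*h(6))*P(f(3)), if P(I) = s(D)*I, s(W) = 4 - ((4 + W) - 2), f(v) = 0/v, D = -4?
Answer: 0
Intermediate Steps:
f(v) = 0
s(W) = 2 - W (s(W) = 4 - (2 + W) = 4 + (-2 - W) = 2 - W)
P(I) = 6*I (P(I) = (2 - 1*(-4))*I = (2 + 4)*I = 6*I)
h(T) = ⅙ (h(T) = (⅙)*1 = ⅙)
(11*h(6))*P(f(3)) = (11*(⅙))*(6*0) = (11/6)*0 = 0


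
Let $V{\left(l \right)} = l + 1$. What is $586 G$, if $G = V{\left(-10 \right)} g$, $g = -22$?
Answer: $116028$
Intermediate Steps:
$V{\left(l \right)} = 1 + l$
$G = 198$ ($G = \left(1 - 10\right) \left(-22\right) = \left(-9\right) \left(-22\right) = 198$)
$586 G = 586 \cdot 198 = 116028$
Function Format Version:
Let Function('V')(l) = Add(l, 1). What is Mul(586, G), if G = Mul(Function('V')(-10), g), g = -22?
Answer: 116028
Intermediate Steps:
Function('V')(l) = Add(1, l)
G = 198 (G = Mul(Add(1, -10), -22) = Mul(-9, -22) = 198)
Mul(586, G) = Mul(586, 198) = 116028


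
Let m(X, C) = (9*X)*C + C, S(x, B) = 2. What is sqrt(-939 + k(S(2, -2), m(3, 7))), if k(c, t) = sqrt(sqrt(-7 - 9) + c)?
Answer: sqrt(-939 + sqrt(2)*sqrt(1 + 2*I)) ≈ 0.0182 + 30.614*I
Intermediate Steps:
m(X, C) = C + 9*C*X (m(X, C) = 9*C*X + C = C + 9*C*X)
k(c, t) = sqrt(c + 4*I) (k(c, t) = sqrt(sqrt(-16) + c) = sqrt(4*I + c) = sqrt(c + 4*I))
sqrt(-939 + k(S(2, -2), m(3, 7))) = sqrt(-939 + sqrt(2 + 4*I))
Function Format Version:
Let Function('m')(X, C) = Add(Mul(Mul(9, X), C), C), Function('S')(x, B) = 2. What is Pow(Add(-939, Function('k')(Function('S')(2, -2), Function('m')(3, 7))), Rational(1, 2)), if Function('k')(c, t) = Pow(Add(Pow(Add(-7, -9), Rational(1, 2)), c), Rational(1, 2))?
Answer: Pow(Add(-939, Mul(Pow(2, Rational(1, 2)), Pow(Add(1, Mul(2, I)), Rational(1, 2)))), Rational(1, 2)) ≈ Add(0.0182, Mul(30.614, I))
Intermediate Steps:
Function('m')(X, C) = Add(C, Mul(9, C, X)) (Function('m')(X, C) = Add(Mul(9, C, X), C) = Add(C, Mul(9, C, X)))
Function('k')(c, t) = Pow(Add(c, Mul(4, I)), Rational(1, 2)) (Function('k')(c, t) = Pow(Add(Pow(-16, Rational(1, 2)), c), Rational(1, 2)) = Pow(Add(Mul(4, I), c), Rational(1, 2)) = Pow(Add(c, Mul(4, I)), Rational(1, 2)))
Pow(Add(-939, Function('k')(Function('S')(2, -2), Function('m')(3, 7))), Rational(1, 2)) = Pow(Add(-939, Pow(Add(2, Mul(4, I)), Rational(1, 2))), Rational(1, 2))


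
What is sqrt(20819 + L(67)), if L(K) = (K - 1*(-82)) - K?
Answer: sqrt(20901) ≈ 144.57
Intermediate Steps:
L(K) = 82 (L(K) = (K + 82) - K = (82 + K) - K = 82)
sqrt(20819 + L(67)) = sqrt(20819 + 82) = sqrt(20901)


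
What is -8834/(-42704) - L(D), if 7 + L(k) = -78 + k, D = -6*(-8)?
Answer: 794441/21352 ≈ 37.207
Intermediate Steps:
D = 48
L(k) = -85 + k (L(k) = -7 + (-78 + k) = -85 + k)
-8834/(-42704) - L(D) = -8834/(-42704) - (-85 + 48) = -8834*(-1/42704) - 1*(-37) = 4417/21352 + 37 = 794441/21352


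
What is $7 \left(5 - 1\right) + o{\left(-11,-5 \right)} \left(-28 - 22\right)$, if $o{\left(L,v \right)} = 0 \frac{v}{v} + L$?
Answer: $578$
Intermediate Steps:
$o{\left(L,v \right)} = L$ ($o{\left(L,v \right)} = 0 \cdot 1 + L = 0 + L = L$)
$7 \left(5 - 1\right) + o{\left(-11,-5 \right)} \left(-28 - 22\right) = 7 \left(5 - 1\right) - 11 \left(-28 - 22\right) = 7 \cdot 4 - 11 \left(-28 - 22\right) = 28 - -550 = 28 + 550 = 578$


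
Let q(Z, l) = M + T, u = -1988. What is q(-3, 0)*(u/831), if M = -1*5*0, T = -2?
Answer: 3976/831 ≈ 4.7846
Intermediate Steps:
M = 0 (M = -5*0 = 0)
q(Z, l) = -2 (q(Z, l) = 0 - 2 = -2)
q(-3, 0)*(u/831) = -(-3976)/831 = -2*(-1988/831) = 3976/831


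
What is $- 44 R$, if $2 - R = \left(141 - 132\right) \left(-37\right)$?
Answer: $-14740$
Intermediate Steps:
$R = 335$ ($R = 2 - \left(141 - 132\right) \left(-37\right) = 2 - 9 \left(-37\right) = 2 - -333 = 2 + 333 = 335$)
$- 44 R = \left(-44\right) 335 = -14740$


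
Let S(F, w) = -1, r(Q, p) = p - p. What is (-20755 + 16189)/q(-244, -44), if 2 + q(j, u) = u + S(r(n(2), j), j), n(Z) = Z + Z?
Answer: 4566/47 ≈ 97.149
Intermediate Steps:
n(Z) = 2*Z
r(Q, p) = 0
q(j, u) = -3 + u (q(j, u) = -2 + (u - 1) = -2 + (-1 + u) = -3 + u)
(-20755 + 16189)/q(-244, -44) = (-20755 + 16189)/(-3 - 44) = -4566/(-47) = -4566*(-1/47) = 4566/47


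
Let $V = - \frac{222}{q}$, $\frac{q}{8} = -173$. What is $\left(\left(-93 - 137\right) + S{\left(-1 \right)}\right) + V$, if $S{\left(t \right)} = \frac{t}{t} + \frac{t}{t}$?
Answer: $- \frac{157665}{692} \approx -227.84$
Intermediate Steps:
$q = -1384$ ($q = 8 \left(-173\right) = -1384$)
$S{\left(t \right)} = 2$ ($S{\left(t \right)} = 1 + 1 = 2$)
$V = \frac{111}{692}$ ($V = - \frac{222}{-1384} = \left(-222\right) \left(- \frac{1}{1384}\right) = \frac{111}{692} \approx 0.1604$)
$\left(\left(-93 - 137\right) + S{\left(-1 \right)}\right) + V = \left(\left(-93 - 137\right) + 2\right) + \frac{111}{692} = \left(-230 + 2\right) + \frac{111}{692} = -228 + \frac{111}{692} = - \frac{157665}{692}$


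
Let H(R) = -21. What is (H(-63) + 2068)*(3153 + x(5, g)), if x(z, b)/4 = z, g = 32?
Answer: 6495131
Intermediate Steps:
x(z, b) = 4*z
(H(-63) + 2068)*(3153 + x(5, g)) = (-21 + 2068)*(3153 + 4*5) = 2047*(3153 + 20) = 2047*3173 = 6495131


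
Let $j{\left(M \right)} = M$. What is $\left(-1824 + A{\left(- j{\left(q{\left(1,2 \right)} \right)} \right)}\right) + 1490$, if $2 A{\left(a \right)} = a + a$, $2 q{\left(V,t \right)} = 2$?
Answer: $-335$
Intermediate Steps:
$q{\left(V,t \right)} = 1$ ($q{\left(V,t \right)} = \frac{1}{2} \cdot 2 = 1$)
$A{\left(a \right)} = a$ ($A{\left(a \right)} = \frac{a + a}{2} = \frac{2 a}{2} = a$)
$\left(-1824 + A{\left(- j{\left(q{\left(1,2 \right)} \right)} \right)}\right) + 1490 = \left(-1824 - 1\right) + 1490 = -1825 + 1490 = -335$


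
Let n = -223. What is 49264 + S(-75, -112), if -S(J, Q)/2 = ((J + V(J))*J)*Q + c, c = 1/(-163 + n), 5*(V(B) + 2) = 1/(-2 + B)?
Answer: 2850992923/2123 ≈ 1.3429e+6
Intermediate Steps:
V(B) = -2 + 1/(5*(-2 + B))
c = -1/386 (c = 1/(-163 - 223) = 1/(-386) = -1/386 ≈ -0.0025907)
S(J, Q) = 1/193 - 2*J*Q*(J + (21 - 10*J)/(5*(-2 + J))) (S(J, Q) = -2*(((J + (21 - 10*J)/(5*(-2 + J)))*J)*Q - 1/386) = -2*((J*(J + (21 - 10*J)/(5*(-2 + J))))*Q - 1/386) = -2*(J*Q*(J + (21 - 10*J)/(5*(-2 + J))) - 1/386) = -2*(-1/386 + J*Q*(J + (21 - 10*J)/(5*(-2 + J)))) = 1/193 - 2*J*Q*(J + (21 - 10*J)/(5*(-2 + J))))
49264 + S(-75, -112) = 49264 + (5*(1 - 386*(-112)*(-75)**2)*(-2 - 75) + 386*(-75)*(-112)*(-21 + 10*(-75)))/(965*(-2 - 75)) = 49264 + (1/965)*(5*(1 - 386*(-112)*5625)*(-77) + 386*(-75)*(-112)*(-21 - 750))/(-77) = 49264 + (1/965)*(-1/77)*(5*(1 + 243180000)*(-77) + 386*(-75)*(-112)*(-771)) = 49264 + (1/965)*(-1/77)*(5*243180001*(-77) - 2499890400) = 49264 + (1/965)*(-1/77)*(-93624300385 - 2499890400) = 49264 + (1/965)*(-1/77)*(-96124190785) = 49264 + 2746405451/2123 = 2850992923/2123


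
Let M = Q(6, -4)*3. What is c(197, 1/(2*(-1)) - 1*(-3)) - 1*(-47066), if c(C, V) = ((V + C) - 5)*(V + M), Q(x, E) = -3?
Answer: 183207/4 ≈ 45802.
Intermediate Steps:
M = -9 (M = -3*3 = -9)
c(C, V) = (-9 + V)*(-5 + C + V) (c(C, V) = ((V + C) - 5)*(V - 9) = ((C + V) - 5)*(-9 + V) = (-5 + C + V)*(-9 + V) = (-9 + V)*(-5 + C + V))
c(197, 1/(2*(-1)) - 1*(-3)) - 1*(-47066) = (45 + (1/(2*(-1)) - 1*(-3))**2 - 14*(1/(2*(-1)) - 1*(-3)) - 9*197 + 197*(1/(2*(-1)) - 1*(-3))) - 1*(-47066) = (45 + (1/(-2) + 3)**2 - 14*(1/(-2) + 3) - 1773 + 197*(1/(-2) + 3)) + 47066 = (45 + (-1/2 + 3)**2 - 14*(-1/2 + 3) - 1773 + 197*(-1/2 + 3)) + 47066 = (45 + (5/2)**2 - 14*5/2 - 1773 + 197*(5/2)) + 47066 = (45 + 25/4 - 35 - 1773 + 985/2) + 47066 = -5057/4 + 47066 = 183207/4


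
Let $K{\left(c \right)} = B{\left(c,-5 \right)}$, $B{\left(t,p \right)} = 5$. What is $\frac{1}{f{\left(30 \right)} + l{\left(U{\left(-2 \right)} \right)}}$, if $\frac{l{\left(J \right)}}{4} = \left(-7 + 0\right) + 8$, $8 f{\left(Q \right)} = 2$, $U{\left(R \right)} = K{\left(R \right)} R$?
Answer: $\frac{4}{17} \approx 0.23529$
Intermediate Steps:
$K{\left(c \right)} = 5$
$U{\left(R \right)} = 5 R$
$f{\left(Q \right)} = \frac{1}{4}$ ($f{\left(Q \right)} = \frac{1}{8} \cdot 2 = \frac{1}{4}$)
$l{\left(J \right)} = 4$ ($l{\left(J \right)} = 4 \left(\left(-7 + 0\right) + 8\right) = 4 \left(-7 + 8\right) = 4 \cdot 1 = 4$)
$\frac{1}{f{\left(30 \right)} + l{\left(U{\left(-2 \right)} \right)}} = \frac{1}{\frac{1}{4} + 4} = \frac{1}{\frac{17}{4}} = \frac{4}{17}$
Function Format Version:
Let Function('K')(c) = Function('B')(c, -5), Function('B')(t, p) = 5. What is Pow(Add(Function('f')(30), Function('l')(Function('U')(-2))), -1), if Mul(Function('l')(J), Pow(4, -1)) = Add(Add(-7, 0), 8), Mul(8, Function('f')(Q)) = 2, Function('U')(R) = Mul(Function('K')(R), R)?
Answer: Rational(4, 17) ≈ 0.23529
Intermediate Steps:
Function('K')(c) = 5
Function('U')(R) = Mul(5, R)
Function('f')(Q) = Rational(1, 4) (Function('f')(Q) = Mul(Rational(1, 8), 2) = Rational(1, 4))
Function('l')(J) = 4 (Function('l')(J) = Mul(4, Add(Add(-7, 0), 8)) = Mul(4, Add(-7, 8)) = Mul(4, 1) = 4)
Pow(Add(Function('f')(30), Function('l')(Function('U')(-2))), -1) = Pow(Add(Rational(1, 4), 4), -1) = Pow(Rational(17, 4), -1) = Rational(4, 17)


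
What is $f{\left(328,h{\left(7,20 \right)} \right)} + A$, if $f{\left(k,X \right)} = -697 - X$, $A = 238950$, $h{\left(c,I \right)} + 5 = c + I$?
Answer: $238231$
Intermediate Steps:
$h{\left(c,I \right)} = -5 + I + c$ ($h{\left(c,I \right)} = -5 + \left(c + I\right) = -5 + \left(I + c\right) = -5 + I + c$)
$f{\left(328,h{\left(7,20 \right)} \right)} + A = \left(-697 - \left(-5 + 20 + 7\right)\right) + 238950 = \left(-697 - 22\right) + 238950 = -719 + 238950 = 238231$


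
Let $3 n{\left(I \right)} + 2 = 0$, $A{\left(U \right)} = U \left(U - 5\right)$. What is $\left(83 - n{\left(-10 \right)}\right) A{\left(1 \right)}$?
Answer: $- \frac{1004}{3} \approx -334.67$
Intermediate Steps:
$A{\left(U \right)} = U \left(-5 + U\right)$
$n{\left(I \right)} = - \frac{2}{3}$ ($n{\left(I \right)} = - \frac{2}{3} + \frac{1}{3} \cdot 0 = - \frac{2}{3} + 0 = - \frac{2}{3}$)
$\left(83 - n{\left(-10 \right)}\right) A{\left(1 \right)} = \left(83 - - \frac{2}{3}\right) 1 \left(-5 + 1\right) = \left(83 + \frac{2}{3}\right) 1 \left(-4\right) = \frac{251}{3} \left(-4\right) = - \frac{1004}{3}$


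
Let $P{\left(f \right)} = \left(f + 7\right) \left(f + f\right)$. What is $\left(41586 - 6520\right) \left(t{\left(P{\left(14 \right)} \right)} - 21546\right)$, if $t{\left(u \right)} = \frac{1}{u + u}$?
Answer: $- \frac{444252819635}{588} \approx -7.5553 \cdot 10^{8}$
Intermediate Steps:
$P{\left(f \right)} = 2 f \left(7 + f\right)$ ($P{\left(f \right)} = \left(7 + f\right) 2 f = 2 f \left(7 + f\right)$)
$t{\left(u \right)} = \frac{1}{2 u}$
$\left(41586 - 6520\right) \left(t{\left(P{\left(14 \right)} \right)} - 21546\right) = \left(41586 - 6520\right) \left(\frac{1}{2 \cdot 2 \cdot 14 \left(7 + 14\right)} - 21546\right) = 35066 \left(\frac{1}{2 \cdot 2 \cdot 14 \cdot 21} - 21546\right) = 35066 \left(\frac{1}{2 \cdot 588} - 21546\right) = 35066 \left(\frac{1}{2} \cdot \frac{1}{588} - 21546\right) = 35066 \left(\frac{1}{1176} - 21546\right) = 35066 \left(- \frac{25338095}{1176}\right) = - \frac{444252819635}{588}$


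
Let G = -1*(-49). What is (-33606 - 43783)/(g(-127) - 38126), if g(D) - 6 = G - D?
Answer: 77389/37944 ≈ 2.0396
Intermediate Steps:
G = 49
g(D) = 55 - D (g(D) = 6 + (49 - D) = 55 - D)
(-33606 - 43783)/(g(-127) - 38126) = (-33606 - 43783)/((55 - 1*(-127)) - 38126) = -77389/((55 + 127) - 38126) = -77389/(182 - 38126) = -77389/(-37944) = -77389*(-1/37944) = 77389/37944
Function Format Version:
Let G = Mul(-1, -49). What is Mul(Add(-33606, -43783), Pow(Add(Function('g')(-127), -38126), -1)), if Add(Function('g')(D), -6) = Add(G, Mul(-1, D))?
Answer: Rational(77389, 37944) ≈ 2.0396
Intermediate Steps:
G = 49
Function('g')(D) = Add(55, Mul(-1, D)) (Function('g')(D) = Add(6, Add(49, Mul(-1, D))) = Add(55, Mul(-1, D)))
Mul(Add(-33606, -43783), Pow(Add(Function('g')(-127), -38126), -1)) = Mul(Add(-33606, -43783), Pow(Add(Add(55, Mul(-1, -127)), -38126), -1)) = Mul(-77389, Pow(Add(Add(55, 127), -38126), -1)) = Mul(-77389, Pow(Add(182, -38126), -1)) = Mul(-77389, Pow(-37944, -1)) = Mul(-77389, Rational(-1, 37944)) = Rational(77389, 37944)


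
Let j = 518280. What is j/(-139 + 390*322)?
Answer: 518280/125441 ≈ 4.1317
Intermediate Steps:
j/(-139 + 390*322) = 518280/(-139 + 390*322) = 518280/(-139 + 125580) = 518280/125441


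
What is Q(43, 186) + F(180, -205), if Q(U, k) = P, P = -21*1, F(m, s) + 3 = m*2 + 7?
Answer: 343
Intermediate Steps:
F(m, s) = 4 + 2*m (F(m, s) = -3 + (m*2 + 7) = -3 + (2*m + 7) = -3 + (7 + 2*m) = 4 + 2*m)
P = -21
Q(U, k) = -21
Q(43, 186) + F(180, -205) = -21 + (4 + 2*180) = -21 + (4 + 360) = -21 + 364 = 343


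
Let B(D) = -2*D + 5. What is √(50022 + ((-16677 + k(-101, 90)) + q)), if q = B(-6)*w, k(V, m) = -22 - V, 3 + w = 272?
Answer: √37997 ≈ 194.93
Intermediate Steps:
w = 269 (w = -3 + 272 = 269)
B(D) = 5 - 2*D
q = 4573 (q = (5 - 2*(-6))*269 = (5 + 12)*269 = 17*269 = 4573)
√(50022 + ((-16677 + k(-101, 90)) + q)) = √(50022 + ((-16677 + (-22 - 1*(-101))) + 4573)) = √(50022 + ((-16677 + (-22 + 101)) + 4573)) = √(50022 + ((-16677 + 79) + 4573)) = √(50022 + (-16598 + 4573)) = √(50022 - 12025) = √37997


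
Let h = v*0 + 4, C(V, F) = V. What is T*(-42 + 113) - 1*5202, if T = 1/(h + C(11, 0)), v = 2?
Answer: -77959/15 ≈ -5197.3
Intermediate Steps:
h = 4 (h = 2*0 + 4 = 0 + 4 = 4)
T = 1/15 (T = 1/(4 + 11) = 1/15 ≈ 0.066667)
T*(-42 + 113) - 1*5202 = (-42 + 113)/15 - 1*5202 = (1/15)*71 - 5202 = 71/15 - 5202 = -77959/15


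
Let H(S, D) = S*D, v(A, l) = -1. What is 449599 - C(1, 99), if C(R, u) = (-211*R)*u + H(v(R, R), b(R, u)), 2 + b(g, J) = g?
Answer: 470487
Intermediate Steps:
b(g, J) = -2 + g
H(S, D) = D*S
C(R, u) = 2 - R - 211*R*u (C(R, u) = (-211*R)*u + (-2 + R)*(-1) = -211*R*u + (2 - R) = 2 - R - 211*R*u)
449599 - C(1, 99) = 449599 - (2 - 1*1 - 211*1*99) = 449599 - (2 - 1 - 20889) = 449599 - 1*(-20888) = 449599 + 20888 = 470487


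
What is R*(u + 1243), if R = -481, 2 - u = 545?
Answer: -336700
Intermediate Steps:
u = -543 (u = 2 - 1*545 = 2 - 545 = -543)
R*(u + 1243) = -481*(-543 + 1243) = -481*700 = -336700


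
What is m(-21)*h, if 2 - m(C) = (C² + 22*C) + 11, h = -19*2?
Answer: -456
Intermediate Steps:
h = -38
m(C) = -9 - C² - 22*C (m(C) = 2 - ((C² + 22*C) + 11) = 2 - (11 + C² + 22*C) = 2 + (-11 - C² - 22*C) = -9 - C² - 22*C)
m(-21)*h = (-9 - 1*(-21)² - 22*(-21))*(-38) = (-9 - 1*441 + 462)*(-38) = (-9 - 441 + 462)*(-38) = 12*(-38) = -456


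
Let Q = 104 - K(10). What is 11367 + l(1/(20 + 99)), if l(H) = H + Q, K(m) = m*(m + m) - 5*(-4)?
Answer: 1338870/119 ≈ 11251.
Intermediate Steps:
K(m) = 20 + 2*m² (K(m) = m*(2*m) + 20 = 2*m² + 20 = 20 + 2*m²)
Q = -116 (Q = 104 - (20 + 2*10²) = 104 - (20 + 2*100) = 104 - (20 + 200) = 104 - 1*220 = 104 - 220 = -116)
l(H) = -116 + H (l(H) = H - 116 = -116 + H)
11367 + l(1/(20 + 99)) = 11367 + (-116 + 1/(20 + 99)) = 11367 + (-116 + 1/119) = 11367 - 13803/119 = 1338870/119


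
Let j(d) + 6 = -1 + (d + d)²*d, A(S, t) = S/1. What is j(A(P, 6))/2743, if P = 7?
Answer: 105/211 ≈ 0.49763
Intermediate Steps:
A(S, t) = S (A(S, t) = S*1 = S)
j(d) = -7 + 4*d³ (j(d) = -6 + (-1 + (d + d)²*d) = -6 + (-1 + (2*d)²*d) = -6 + (-1 + (4*d²)*d) = -6 + (-1 + 4*d³) = -7 + 4*d³)
j(A(P, 6))/2743 = (-7 + 4*7³)/2743 = (-7 + 4*343)*(1/2743) = (-7 + 1372)*(1/2743) = 1365*(1/2743) = 105/211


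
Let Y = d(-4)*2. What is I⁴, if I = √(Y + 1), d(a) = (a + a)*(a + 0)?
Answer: 4225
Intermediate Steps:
d(a) = 2*a² (d(a) = (2*a)*a = 2*a²)
Y = 64 (Y = (2*(-4)²)*2 = (2*16)*2 = 32*2 = 64)
I = √65 (I = √(64 + 1) = √65 ≈ 8.0623)
I⁴ = (√65)⁴ = 4225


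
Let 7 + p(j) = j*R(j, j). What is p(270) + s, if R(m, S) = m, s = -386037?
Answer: -313144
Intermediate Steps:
p(j) = -7 + j² (p(j) = -7 + j*j = -7 + j²)
p(270) + s = (-7 + 270²) - 386037 = (-7 + 72900) - 386037 = 72893 - 386037 = -313144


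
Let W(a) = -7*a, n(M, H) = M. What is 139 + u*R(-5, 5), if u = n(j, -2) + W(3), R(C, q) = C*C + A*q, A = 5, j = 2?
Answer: -811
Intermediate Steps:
R(C, q) = C² + 5*q (R(C, q) = C*C + 5*q = C² + 5*q)
u = -19 (u = 2 - 7*3 = 2 - 21 = -19)
139 + u*R(-5, 5) = 139 - 19*((-5)² + 5*5) = 139 - 19*(25 + 25) = 139 - 19*50 = 139 - 950 = -811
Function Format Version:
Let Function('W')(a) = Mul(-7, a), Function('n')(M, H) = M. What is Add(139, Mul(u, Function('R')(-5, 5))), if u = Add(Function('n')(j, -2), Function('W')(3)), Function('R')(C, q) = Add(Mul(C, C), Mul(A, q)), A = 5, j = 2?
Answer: -811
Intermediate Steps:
Function('R')(C, q) = Add(Pow(C, 2), Mul(5, q)) (Function('R')(C, q) = Add(Mul(C, C), Mul(5, q)) = Add(Pow(C, 2), Mul(5, q)))
u = -19 (u = Add(2, Mul(-7, 3)) = Add(2, -21) = -19)
Add(139, Mul(u, Function('R')(-5, 5))) = Add(139, Mul(-19, Add(Pow(-5, 2), Mul(5, 5)))) = Add(139, Mul(-19, Add(25, 25))) = Add(139, Mul(-19, 50)) = Add(139, -950) = -811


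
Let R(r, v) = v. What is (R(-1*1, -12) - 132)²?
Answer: 20736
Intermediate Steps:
(R(-1*1, -12) - 132)² = (-12 - 132)² = (-144)² = 20736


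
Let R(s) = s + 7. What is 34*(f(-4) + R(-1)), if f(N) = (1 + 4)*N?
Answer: -476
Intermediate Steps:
f(N) = 5*N
R(s) = 7 + s
34*(f(-4) + R(-1)) = 34*(5*(-4) + (7 - 1)) = 34*(-20 + 6) = 34*(-14) = -476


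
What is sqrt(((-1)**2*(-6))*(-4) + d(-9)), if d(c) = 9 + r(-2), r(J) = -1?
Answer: 4*sqrt(2) ≈ 5.6569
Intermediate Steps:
d(c) = 8 (d(c) = 9 - 1 = 8)
sqrt(((-1)**2*(-6))*(-4) + d(-9)) = sqrt(((-1)**2*(-6))*(-4) + 8) = sqrt((1*(-6))*(-4) + 8) = sqrt(-6*(-4) + 8) = sqrt(24 + 8) = sqrt(32) = 4*sqrt(2)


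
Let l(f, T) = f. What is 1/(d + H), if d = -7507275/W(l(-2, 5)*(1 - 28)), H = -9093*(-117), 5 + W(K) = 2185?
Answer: 436/462350661 ≈ 9.4301e-7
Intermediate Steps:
W(K) = 2180 (W(K) = -5 + 2185 = 2180)
H = 1063881
d = -1501455/436 (d = -7507275/2180 = -7507275*1/2180 = -1501455/436 ≈ -3443.7)
1/(d + H) = 1/(-1501455/436 + 1063881) = 1/(462350661/436) = 436/462350661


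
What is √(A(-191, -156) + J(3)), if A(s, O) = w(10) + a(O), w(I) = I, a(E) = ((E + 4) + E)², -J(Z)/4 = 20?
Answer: √94794 ≈ 307.89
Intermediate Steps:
J(Z) = -80 (J(Z) = -4*20 = -80)
a(E) = (4 + 2*E)² (a(E) = ((4 + E) + E)² = (4 + 2*E)²)
A(s, O) = 10 + 4*(2 + O)²
√(A(-191, -156) + J(3)) = √((10 + 4*(2 - 156)²) - 80) = √((10 + 4*(-154)²) - 80) = √((10 + 4*23716) - 80) = √((10 + 94864) - 80) = √(94874 - 80) = √94794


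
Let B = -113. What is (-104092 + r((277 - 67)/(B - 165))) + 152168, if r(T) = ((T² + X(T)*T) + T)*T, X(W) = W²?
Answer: 17946994501891/373301041 ≈ 48076.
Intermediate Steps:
r(T) = T*(T + T² + T³) (r(T) = ((T² + T²*T) + T)*T = ((T² + T³) + T)*T = (T + T² + T³)*T = T*(T + T² + T³))
(-104092 + r((277 - 67)/(B - 165))) + 152168 = (-104092 + ((277 - 67)/(-113 - 165))²*(1 + (277 - 67)/(-113 - 165) + ((277 - 67)/(-113 - 165))²)) + 152168 = (-104092 + (210/(-278))²*(1 + 210/(-278) + (210/(-278))²)) + 152168 = (-104092 + (210*(-1/278))²*(1 + 210*(-1/278) + (210*(-1/278))²)) + 152168 = (-104092 + (-105/139)²*(1 - 105/139 + (-105/139)²)) + 152168 = (-104092 + 11025*(1 - 105/139 + 11025/19321)/19321) + 152168 = (-104092 + (11025/19321)*(15751/19321)) + 152168 = (-104092 + 173654775/373301041) + 152168 = -38857478304997/373301041 + 152168 = 17946994501891/373301041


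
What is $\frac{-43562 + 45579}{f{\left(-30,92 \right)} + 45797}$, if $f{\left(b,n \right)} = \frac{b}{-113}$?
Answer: $\frac{227921}{5175091} \approx 0.044042$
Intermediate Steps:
$f{\left(b,n \right)} = - \frac{b}{113}$ ($f{\left(b,n \right)} = b \left(- \frac{1}{113}\right) = - \frac{b}{113}$)
$\frac{-43562 + 45579}{f{\left(-30,92 \right)} + 45797} = \frac{-43562 + 45579}{\left(- \frac{1}{113}\right) \left(-30\right) + 45797} = \frac{2017}{\frac{30}{113} + 45797} = \frac{2017}{\frac{5175091}{113}} = 2017 \cdot \frac{113}{5175091} = \frac{227921}{5175091}$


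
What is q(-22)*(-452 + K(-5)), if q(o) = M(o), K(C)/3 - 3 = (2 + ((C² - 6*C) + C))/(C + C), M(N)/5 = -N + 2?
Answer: -55032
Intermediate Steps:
M(N) = 10 - 5*N (M(N) = 5*(-N + 2) = 5*(2 - N) = 10 - 5*N)
K(C) = 9 + 3*(2 + C² - 5*C)/(2*C) (K(C) = 9 + 3*((2 + ((C² - 6*C) + C))/(C + C)) = 9 + 3*((2 + (C² - 5*C))/((2*C))) = 9 + 3*((2 + C² - 5*C)*(1/(2*C))) = 9 + 3*((2 + C² - 5*C)/(2*C)) = 9 + 3*(2 + C² - 5*C)/(2*C))
q(o) = 10 - 5*o
q(-22)*(-452 + K(-5)) = (10 - 5*(-22))*(-452 + (3/2)*(2 - 5*(1 - 5))/(-5)) = (10 + 110)*(-452 + (3/2)*(-⅕)*(2 - 5*(-4))) = 120*(-452 + (3/2)*(-⅕)*(2 + 20)) = 120*(-452 + (3/2)*(-⅕)*22) = 120*(-452 - 33/5) = 120*(-2293/5) = -55032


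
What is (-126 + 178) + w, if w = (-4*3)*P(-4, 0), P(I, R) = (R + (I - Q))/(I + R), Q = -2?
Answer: 46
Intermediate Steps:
P(I, R) = (2 + I + R)/(I + R) (P(I, R) = (R + (I - 1*(-2)))/(I + R) = (R + (I + 2))/(I + R) = (R + (2 + I))/(I + R) = (2 + I + R)/(I + R))
w = -6 (w = (-4*3)*((2 - 4 + 0)/(-4 + 0)) = -12*(-2)/(-4) = -(-3)*(-2) = -12*½ = -6)
(-126 + 178) + w = (-126 + 178) - 6 = 52 - 6 = 46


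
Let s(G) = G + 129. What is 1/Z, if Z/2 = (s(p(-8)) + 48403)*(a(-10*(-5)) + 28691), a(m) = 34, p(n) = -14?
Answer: 1/2787359100 ≈ 3.5876e-10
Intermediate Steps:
s(G) = 129 + G
Z = 2787359100 (Z = 2*(((129 - 14) + 48403)*(34 + 28691)) = 2*((115 + 48403)*28725) = 2*(48518*28725) = 2*1393679550 = 2787359100)
1/Z = 1/2787359100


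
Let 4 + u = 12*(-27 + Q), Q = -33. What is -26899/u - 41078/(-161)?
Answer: 1481357/5068 ≈ 292.30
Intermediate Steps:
u = -724 (u = -4 + 12*(-27 - 33) = -4 + 12*(-60) = -4 - 720 = -724)
-26899/u - 41078/(-161) = -26899/(-724) - 41078/(-161) = -26899*(-1/724) - 41078*(-1/161) = 26899/724 + 1786/7 = 1481357/5068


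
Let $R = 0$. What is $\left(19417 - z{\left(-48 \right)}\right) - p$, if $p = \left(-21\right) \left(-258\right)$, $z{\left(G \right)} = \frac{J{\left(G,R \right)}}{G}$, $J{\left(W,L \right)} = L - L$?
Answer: $13999$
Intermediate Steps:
$J{\left(W,L \right)} = 0$
$z{\left(G \right)} = 0$ ($z{\left(G \right)} = \frac{0}{G} = 0$)
$p = 5418$
$\left(19417 - z{\left(-48 \right)}\right) - p = \left(19417 - 0\right) - 5418 = \left(19417 + 0\right) - 5418 = 19417 - 5418 = 13999$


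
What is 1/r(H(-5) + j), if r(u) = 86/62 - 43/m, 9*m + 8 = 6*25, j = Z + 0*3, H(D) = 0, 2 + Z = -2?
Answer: -4402/5891 ≈ -0.74724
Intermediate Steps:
Z = -4 (Z = -2 - 2 = -4)
j = -4 (j = -4 + 0*3 = -4 + 0 = -4)
m = 142/9 (m = -8/9 + (6*25)/9 = -8/9 + (⅑)*150 = -8/9 + 50/3 = 142/9 ≈ 15.778)
r(u) = -5891/4402 (r(u) = 86/62 - 43/142/9 = 86*(1/62) - 43*9/142 = 43/31 - 387/142 = -5891/4402)
1/r(H(-5) + j) = 1/(-5891/4402) = -4402/5891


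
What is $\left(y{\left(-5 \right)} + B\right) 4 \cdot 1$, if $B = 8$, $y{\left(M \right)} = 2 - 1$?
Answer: $36$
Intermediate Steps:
$y{\left(M \right)} = 1$
$\left(y{\left(-5 \right)} + B\right) 4 \cdot 1 = \left(1 + 8\right) 4 \cdot 1 = 9 \cdot 4 \cdot 1 = 36 \cdot 1 = 36$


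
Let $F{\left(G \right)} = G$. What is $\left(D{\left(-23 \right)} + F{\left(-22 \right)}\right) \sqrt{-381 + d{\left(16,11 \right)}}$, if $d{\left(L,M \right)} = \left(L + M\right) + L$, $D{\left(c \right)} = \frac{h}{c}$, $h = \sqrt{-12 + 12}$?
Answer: $- 286 i \sqrt{2} \approx - 404.46 i$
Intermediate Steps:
$h = 0$ ($h = \sqrt{0} = 0$)
$D{\left(c \right)} = 0$ ($D{\left(c \right)} = \frac{0}{c} = 0$)
$d{\left(L,M \right)} = M + 2 L$
$\left(D{\left(-23 \right)} + F{\left(-22 \right)}\right) \sqrt{-381 + d{\left(16,11 \right)}} = \left(0 - 22\right) \sqrt{-381 + \left(11 + 2 \cdot 16\right)} = - 22 \sqrt{-381 + \left(11 + 32\right)} = - 22 \sqrt{-381 + 43} = - 22 \sqrt{-338} = - 22 \cdot 13 i \sqrt{2} = - 286 i \sqrt{2}$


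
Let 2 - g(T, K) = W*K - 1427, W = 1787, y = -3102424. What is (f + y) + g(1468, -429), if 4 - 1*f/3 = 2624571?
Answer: -10208073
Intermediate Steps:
g(T, K) = 1429 - 1787*K (g(T, K) = 2 - (1787*K - 1427) = 2 - (-1427 + 1787*K) = 2 + (1427 - 1787*K) = 1429 - 1787*K)
f = -7873701 (f = 12 - 3*2624571 = 12 - 7873713 = -7873701)
(f + y) + g(1468, -429) = (-7873701 - 3102424) + (1429 - 1787*(-429)) = -10976125 + (1429 + 766623) = -10976125 + 768052 = -10208073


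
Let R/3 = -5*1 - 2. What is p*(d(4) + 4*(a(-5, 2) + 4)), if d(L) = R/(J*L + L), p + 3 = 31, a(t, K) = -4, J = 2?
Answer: -49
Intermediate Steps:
R = -21 (R = 3*(-5*1 - 2) = 3*(-5 - 2) = 3*(-7) = -21)
p = 28 (p = -3 + 31 = 28)
d(L) = -7/L (d(L) = -21/(2*L + L) = -21*1/(3*L) = -7/L)
p*(d(4) + 4*(a(-5, 2) + 4)) = 28*(-7/4 + 4*(-4 + 4)) = 28*(-7*¼ + 4*0) = 28*(-7/4 + 0) = 28*(-7/4) = -49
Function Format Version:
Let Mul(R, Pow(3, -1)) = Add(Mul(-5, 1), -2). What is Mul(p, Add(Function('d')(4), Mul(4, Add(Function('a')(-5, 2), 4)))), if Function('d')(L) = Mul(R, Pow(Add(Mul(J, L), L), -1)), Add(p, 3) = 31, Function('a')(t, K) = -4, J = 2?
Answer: -49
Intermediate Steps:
R = -21 (R = Mul(3, Add(Mul(-5, 1), -2)) = Mul(3, Add(-5, -2)) = Mul(3, -7) = -21)
p = 28 (p = Add(-3, 31) = 28)
Function('d')(L) = Mul(-7, Pow(L, -1)) (Function('d')(L) = Mul(-21, Pow(Add(Mul(2, L), L), -1)) = Mul(-21, Pow(Mul(3, L), -1)) = Mul(-21, Mul(Rational(1, 3), Pow(L, -1))) = Mul(-7, Pow(L, -1)))
Mul(p, Add(Function('d')(4), Mul(4, Add(Function('a')(-5, 2), 4)))) = Mul(28, Add(Mul(-7, Pow(4, -1)), Mul(4, Add(-4, 4)))) = Mul(28, Add(Mul(-7, Rational(1, 4)), Mul(4, 0))) = Mul(28, Add(Rational(-7, 4), 0)) = Mul(28, Rational(-7, 4)) = -49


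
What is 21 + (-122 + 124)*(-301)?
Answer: -581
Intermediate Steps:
21 + (-122 + 124)*(-301) = 21 + 2*(-301) = 21 - 602 = -581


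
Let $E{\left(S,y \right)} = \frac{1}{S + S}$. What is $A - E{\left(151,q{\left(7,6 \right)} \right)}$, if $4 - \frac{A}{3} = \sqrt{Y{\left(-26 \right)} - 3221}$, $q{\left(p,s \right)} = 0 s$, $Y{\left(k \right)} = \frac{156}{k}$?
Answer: $\frac{3623}{302} - 3 i \sqrt{3227} \approx 11.997 - 170.42 i$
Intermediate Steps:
$q{\left(p,s \right)} = 0$
$A = 12 - 3 i \sqrt{3227}$ ($A = 12 - 3 \sqrt{\frac{156}{-26} - 3221} = 12 - 3 \sqrt{156 \left(- \frac{1}{26}\right) - 3221} = 12 - 3 \sqrt{-6 - 3221} = 12 - 3 \sqrt{-3227} = 12 - 3 i \sqrt{3227} \approx 12.0 - 170.42 i$)
$E{\left(S,y \right)} = \frac{1}{2 S}$
$A - E{\left(151,q{\left(7,6 \right)} \right)} = \left(12 - 3 i \sqrt{3227}\right) - \frac{1}{2 \cdot 151} = \left(12 - 3 i \sqrt{3227}\right) - \frac{1}{2} \cdot \frac{1}{151} = \left(12 - 3 i \sqrt{3227}\right) - \frac{1}{302} = \frac{3623}{302} - 3 i \sqrt{3227}$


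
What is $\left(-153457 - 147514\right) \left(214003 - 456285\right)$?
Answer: $72919855822$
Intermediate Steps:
$\left(-153457 - 147514\right) \left(214003 - 456285\right) = \left(-153457 - 147514\right) \left(-242282\right) = \left(-300971\right) \left(-242282\right) = 72919855822$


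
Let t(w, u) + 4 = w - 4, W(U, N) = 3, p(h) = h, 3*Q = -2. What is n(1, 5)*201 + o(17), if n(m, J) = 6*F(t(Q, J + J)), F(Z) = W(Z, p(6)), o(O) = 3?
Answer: 3621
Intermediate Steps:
Q = -⅔ (Q = (⅓)*(-2) = -⅔ ≈ -0.66667)
t(w, u) = -8 + w (t(w, u) = -4 + (w - 4) = -4 + (-4 + w) = -8 + w)
F(Z) = 3
n(m, J) = 18 (n(m, J) = 6*3 = 18)
n(1, 5)*201 + o(17) = 18*201 + 3 = 3618 + 3 = 3621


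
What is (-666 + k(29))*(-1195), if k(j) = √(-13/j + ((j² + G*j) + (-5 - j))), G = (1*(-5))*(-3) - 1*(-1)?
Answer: 795870 - 3585*√118726/29 ≈ 7.5327e+5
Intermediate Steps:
G = 16 (G = -5*(-3) + 1 = 15 + 1 = 16)
k(j) = √(-5 + j² - 13/j + 15*j) (k(j) = √(-13/j + ((j² + 16*j) + (-5 - j))) = √(-13/j + (-5 + j² + 15*j)) = √(-5 + j² - 13/j + 15*j))
(-666 + k(29))*(-1195) = (-666 + √(-5 + 29² - 13/29 + 15*29))*(-1195) = (-666 + √(-5 + 841 - 13*1/29 + 435))*(-1195) = (-666 + √(-5 + 841 - 13/29 + 435))*(-1195) = (-666 + √(36846/29))*(-1195) = (-666 + 3*√118726/29)*(-1195) = 795870 - 3585*√118726/29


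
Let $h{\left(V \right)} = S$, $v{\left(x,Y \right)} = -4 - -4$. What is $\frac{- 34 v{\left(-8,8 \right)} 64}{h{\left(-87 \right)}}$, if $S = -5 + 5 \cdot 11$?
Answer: $0$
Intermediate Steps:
$v{\left(x,Y \right)} = 0$ ($v{\left(x,Y \right)} = -4 + 4 = 0$)
$S = 50$ ($S = -5 + 55 = 50$)
$h{\left(V \right)} = 50$
$\frac{- 34 v{\left(-8,8 \right)} 64}{h{\left(-87 \right)}} = \frac{\left(-34\right) 0 \cdot 64}{50} = 0 \cdot 64 \cdot \frac{1}{50} = 0 \cdot \frac{1}{50} = 0$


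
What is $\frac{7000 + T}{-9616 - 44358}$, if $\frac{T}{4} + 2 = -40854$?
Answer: $\frac{78212}{26987} \approx 2.8981$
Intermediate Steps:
$T = -163424$ ($T = -8 + 4 \left(-40854\right) = -8 - 163416 = -163424$)
$\frac{7000 + T}{-9616 - 44358} = \frac{7000 - 163424}{-9616 - 44358} = - \frac{156424}{-53974} = \left(-156424\right) \left(- \frac{1}{53974}\right) = \frac{78212}{26987}$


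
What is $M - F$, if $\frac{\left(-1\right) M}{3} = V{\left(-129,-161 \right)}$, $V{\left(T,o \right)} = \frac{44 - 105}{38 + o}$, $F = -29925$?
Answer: $\frac{1226864}{41} \approx 29924.0$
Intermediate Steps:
$V{\left(T,o \right)} = - \frac{61}{38 + o}$
$M = - \frac{61}{41}$ ($M = - 3 \left(- \frac{61}{38 - 161}\right) = - 3 \left(- \frac{61}{-123}\right) = - 3 \left(\left(-61\right) \left(- \frac{1}{123}\right)\right) = \left(-3\right) \frac{61}{123} = - \frac{61}{41} \approx -1.4878$)
$M - F = - \frac{61}{41} - -29925 = - \frac{61}{41} + 29925 = \frac{1226864}{41}$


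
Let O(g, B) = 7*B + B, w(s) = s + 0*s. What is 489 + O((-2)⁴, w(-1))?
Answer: 481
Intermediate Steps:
w(s) = s (w(s) = s + 0 = s)
O(g, B) = 8*B
489 + O((-2)⁴, w(-1)) = 489 + 8*(-1) = 489 - 8 = 481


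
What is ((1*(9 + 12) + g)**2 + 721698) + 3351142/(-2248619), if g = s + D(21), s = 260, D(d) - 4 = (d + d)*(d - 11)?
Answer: 2740440342395/2248619 ≈ 1.2187e+6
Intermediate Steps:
D(d) = 4 + 2*d*(-11 + d) (D(d) = 4 + (d + d)*(d - 11) = 4 + (2*d)*(-11 + d) = 4 + 2*d*(-11 + d))
g = 684 (g = 260 + (4 - 22*21 + 2*21**2) = 260 + (4 - 462 + 2*441) = 260 + (4 - 462 + 882) = 260 + 424 = 684)
((1*(9 + 12) + g)**2 + 721698) + 3351142/(-2248619) = ((1*(9 + 12) + 684)**2 + 721698) + 3351142/(-2248619) = ((1*21 + 684)**2 + 721698) + 3351142*(-1/2248619) = ((21 + 684)**2 + 721698) - 3351142/2248619 = (705**2 + 721698) - 3351142/2248619 = (497025 + 721698) - 3351142/2248619 = 1218723 - 3351142/2248619 = 2740440342395/2248619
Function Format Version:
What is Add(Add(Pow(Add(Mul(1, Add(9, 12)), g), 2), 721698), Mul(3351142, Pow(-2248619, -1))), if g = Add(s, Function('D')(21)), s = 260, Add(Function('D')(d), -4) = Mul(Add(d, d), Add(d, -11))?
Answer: Rational(2740440342395, 2248619) ≈ 1.2187e+6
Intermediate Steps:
Function('D')(d) = Add(4, Mul(2, d, Add(-11, d))) (Function('D')(d) = Add(4, Mul(Add(d, d), Add(d, -11))) = Add(4, Mul(Mul(2, d), Add(-11, d))) = Add(4, Mul(2, d, Add(-11, d))))
g = 684 (g = Add(260, Add(4, Mul(-22, 21), Mul(2, Pow(21, 2)))) = Add(260, Add(4, -462, Mul(2, 441))) = Add(260, Add(4, -462, 882)) = Add(260, 424) = 684)
Add(Add(Pow(Add(Mul(1, Add(9, 12)), g), 2), 721698), Mul(3351142, Pow(-2248619, -1))) = Add(Add(Pow(Add(Mul(1, Add(9, 12)), 684), 2), 721698), Mul(3351142, Pow(-2248619, -1))) = Add(Add(Pow(Add(Mul(1, 21), 684), 2), 721698), Mul(3351142, Rational(-1, 2248619))) = Add(Add(Pow(Add(21, 684), 2), 721698), Rational(-3351142, 2248619)) = Add(Add(Pow(705, 2), 721698), Rational(-3351142, 2248619)) = Add(Add(497025, 721698), Rational(-3351142, 2248619)) = Add(1218723, Rational(-3351142, 2248619)) = Rational(2740440342395, 2248619)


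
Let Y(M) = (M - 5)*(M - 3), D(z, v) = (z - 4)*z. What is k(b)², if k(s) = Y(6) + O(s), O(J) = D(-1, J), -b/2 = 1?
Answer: 64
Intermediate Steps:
b = -2 (b = -2*1 = -2)
D(z, v) = z*(-4 + z) (D(z, v) = (-4 + z)*z = z*(-4 + z))
O(J) = 5 (O(J) = -(-4 - 1) = -1*(-5) = 5)
Y(M) = (-5 + M)*(-3 + M)
k(s) = 8 (k(s) = (15 + 6² - 8*6) + 5 = (15 + 36 - 48) + 5 = 3 + 5 = 8)
k(b)² = 8² = 64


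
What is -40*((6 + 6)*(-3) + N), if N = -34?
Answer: 2800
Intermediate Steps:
-40*((6 + 6)*(-3) + N) = -40*((6 + 6)*(-3) - 34) = -40*(12*(-3) - 34) = -40*(-36 - 34) = -40*(-70) = 2800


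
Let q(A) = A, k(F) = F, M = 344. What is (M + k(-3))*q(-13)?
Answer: -4433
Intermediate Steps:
(M + k(-3))*q(-13) = (344 - 3)*(-13) = 341*(-13) = -4433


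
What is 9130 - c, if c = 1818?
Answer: 7312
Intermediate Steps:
9130 - c = 9130 - 1*1818 = 9130 - 1818 = 7312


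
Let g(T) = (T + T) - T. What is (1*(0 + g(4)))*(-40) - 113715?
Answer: -113875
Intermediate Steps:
g(T) = T (g(T) = 2*T - T = T)
(1*(0 + g(4)))*(-40) - 113715 = (1*(0 + 4))*(-40) - 113715 = (1*4)*(-40) - 113715 = 4*(-40) - 113715 = -160 - 113715 = -113875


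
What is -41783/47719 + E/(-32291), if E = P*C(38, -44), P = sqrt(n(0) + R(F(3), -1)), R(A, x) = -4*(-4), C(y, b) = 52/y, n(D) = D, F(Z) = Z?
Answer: -3662863569/4182427193 ≈ -0.87577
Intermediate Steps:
R(A, x) = 16
P = 4 (P = sqrt(0 + 16) = sqrt(16) = 4)
E = 104/19 (E = 4*(52/38) = 4*(52*(1/38)) = 4*(26/19) = 104/19 ≈ 5.4737)
-41783/47719 + E/(-32291) = -41783/47719 + (104/19)/(-32291) = -41783*1/47719 + (104/19)*(-1/32291) = -5969/6817 - 104/613529 = -3662863569/4182427193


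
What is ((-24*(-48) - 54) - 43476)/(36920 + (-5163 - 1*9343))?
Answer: -3027/1601 ≈ -1.8907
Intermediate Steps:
((-24*(-48) - 54) - 43476)/(36920 + (-5163 - 1*9343)) = ((1152 - 54) - 43476)/(36920 + (-5163 - 9343)) = (1098 - 43476)/(36920 - 14506) = -42378/22414 = -42378*1/22414 = -3027/1601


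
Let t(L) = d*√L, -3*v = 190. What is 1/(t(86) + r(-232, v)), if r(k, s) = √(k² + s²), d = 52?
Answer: 3/(2*(√130129 + 78*√86)) ≈ 0.0013837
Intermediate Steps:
v = -190/3 (v = -⅓*190 = -190/3 ≈ -63.333)
t(L) = 52*√L
1/(t(86) + r(-232, v)) = 1/(52*√86 + √((-232)² + (-190/3)²)) = 1/(52*√86 + √(53824 + 36100/9)) = 1/(52*√86 + √(520516/9)) = 1/(52*√86 + 2*√130129/3)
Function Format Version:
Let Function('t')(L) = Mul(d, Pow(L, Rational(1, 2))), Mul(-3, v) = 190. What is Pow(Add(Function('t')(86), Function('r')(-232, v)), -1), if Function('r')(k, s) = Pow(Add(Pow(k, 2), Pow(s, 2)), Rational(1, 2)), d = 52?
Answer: Mul(Rational(3, 2), Pow(Add(Pow(130129, Rational(1, 2)), Mul(78, Pow(86, Rational(1, 2)))), -1)) ≈ 0.0013837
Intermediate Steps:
v = Rational(-190, 3) (v = Mul(Rational(-1, 3), 190) = Rational(-190, 3) ≈ -63.333)
Function('t')(L) = Mul(52, Pow(L, Rational(1, 2)))
Pow(Add(Function('t')(86), Function('r')(-232, v)), -1) = Pow(Add(Mul(52, Pow(86, Rational(1, 2))), Pow(Add(Pow(-232, 2), Pow(Rational(-190, 3), 2)), Rational(1, 2))), -1) = Pow(Add(Mul(52, Pow(86, Rational(1, 2))), Pow(Add(53824, Rational(36100, 9)), Rational(1, 2))), -1) = Pow(Add(Mul(52, Pow(86, Rational(1, 2))), Pow(Rational(520516, 9), Rational(1, 2))), -1) = Pow(Add(Mul(52, Pow(86, Rational(1, 2))), Mul(Rational(2, 3), Pow(130129, Rational(1, 2)))), -1)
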